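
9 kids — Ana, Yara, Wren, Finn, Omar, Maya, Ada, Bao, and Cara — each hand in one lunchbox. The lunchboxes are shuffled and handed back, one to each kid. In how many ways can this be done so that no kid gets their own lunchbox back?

133496

Count assignments avoiding every fixed point. For any j of the 9 kids fixed to their own lunchbox, the other 9−j can be arranged in (9−j)! ways.
By inclusion–exclusion this is Σ_{j=0}^{9} (−1)^j C(9,j)·(9−j)!.
Computing: 362880 − 362880 + 181440 − 60480 + 15120 − 3024 + 504 − 72 + 9 − 1 = 133496.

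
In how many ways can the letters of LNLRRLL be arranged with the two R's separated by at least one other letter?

75

Total arrangements of LNLRRLL: 7!/(4!·2!) = 105.
Arrangements with the R's together: treat RR as one letter, giving (6)!/(4!) = 30.
Subtracting, 105 − 30 = 75 arrangements keep the R's apart.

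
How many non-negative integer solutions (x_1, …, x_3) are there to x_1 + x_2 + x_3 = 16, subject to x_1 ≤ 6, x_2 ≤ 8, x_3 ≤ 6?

Ignoring the caps, the number of non-negative solutions to x_1+…+x_3 = 16 is C(18,2) = 153.
Subtract solutions that violate a single cap (substitute x_i' = x_i − (cap_i+1)): x_1 ≥ 7 gives C(11,2) = 55; x_2 ≥ 9 gives C(9,2) = 36; x_3 ≥ 7 gives C(11,2) = 55. Together 146.
Add back pairs where two caps are both exceeded: 1 + 6 + 1 = 8.
By inclusion–exclusion the count is 153 − 146 + 8 = 15.

15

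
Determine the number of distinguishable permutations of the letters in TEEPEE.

The 6 letters of TEEPEE have repeats: E appearing 4 times.
The number of distinct arrangements is 6!/(4!) = 720/24 = 30.

30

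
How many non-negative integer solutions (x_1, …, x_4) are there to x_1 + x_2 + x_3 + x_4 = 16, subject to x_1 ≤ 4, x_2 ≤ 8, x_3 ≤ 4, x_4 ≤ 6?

Ignoring the caps, the number of non-negative solutions to x_1+…+x_4 = 16 is C(19,3) = 969.
Subtract solutions that violate a single cap (substitute x_i' = x_i − (cap_i+1)): x_1 ≥ 5 gives C(14,3) = 364; x_2 ≥ 9 gives C(10,3) = 120; x_3 ≥ 5 gives C(14,3) = 364; x_4 ≥ 7 gives C(12,3) = 220. Together 1068.
Add back pairs where two caps are both exceeded: 10 + 84 + 35 + 10 + 1 + 35 = 175.
By inclusion–exclusion the count is 969 − 1068 + 175 = 76.

76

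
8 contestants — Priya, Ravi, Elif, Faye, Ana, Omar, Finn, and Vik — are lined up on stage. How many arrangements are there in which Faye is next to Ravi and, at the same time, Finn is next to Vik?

Treat {Faye,Ravi} as one block (2 orders) and {Finn,Vik} as another (2 orders).
That leaves 6 units to arrange: 2 × 2 × 6! = 4 × 720 = 2880.

2880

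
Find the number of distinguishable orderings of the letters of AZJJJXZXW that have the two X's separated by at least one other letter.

11760

There are 9!/(3!·2!·2!) = 15120 arrangements of AZJJJXZXW in total.
Arrangements with the X's together: treat XX as one letter, giving (8)!/(3!·2!) = 3360.
Hence 15120 − 3360 = 11760.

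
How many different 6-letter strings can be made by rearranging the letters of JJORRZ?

The 6 letters of JJORRZ have repeats: J appearing twice and R appearing twice.
So there are 6! / (2!·2!) = 180 distinguishable arrangements.

180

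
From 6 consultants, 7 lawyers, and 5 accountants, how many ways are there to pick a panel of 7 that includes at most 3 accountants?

Split by how many accountants are chosen (0 through 3).
Sum: C(5,0)·C(13,7) + C(5,1)·C(13,6) + C(5,2)·C(13,5) + C(5,3)·C(13,4) = 1716 + 8580 + 12870 + 7150 = 30316.

30316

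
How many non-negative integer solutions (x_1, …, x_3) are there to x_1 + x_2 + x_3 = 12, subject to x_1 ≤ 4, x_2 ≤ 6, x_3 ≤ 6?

15

Ignoring the caps, the number of non-negative solutions to x_1+…+x_3 = 12 is C(14,2) = 91.
Subtract solutions that violate a single cap (substitute x_i' = x_i − (cap_i+1)): x_1 ≥ 5 gives C(9,2) = 36; x_2 ≥ 7 gives C(7,2) = 21; x_3 ≥ 7 gives C(7,2) = 21. Together 78.
Add back pairs where two caps are both exceeded: 1 + 1 + 0 = 2.
By inclusion–exclusion the count is 91 − 78 + 2 = 15.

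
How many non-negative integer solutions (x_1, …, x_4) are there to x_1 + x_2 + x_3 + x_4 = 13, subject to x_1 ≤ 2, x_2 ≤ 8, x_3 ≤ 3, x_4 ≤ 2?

Without the upper bounds there are C(16,3) = 560 ways to split 13 among 4 variables.
Subtract solutions that violate a single cap (substitute x_i' = x_i − (cap_i+1)): x_1 ≥ 3 gives C(13,3) = 286; x_2 ≥ 9 gives C(7,3) = 35; x_3 ≥ 4 gives C(12,3) = 220; x_4 ≥ 3 gives C(13,3) = 286. Together 827.
Add back pairs where two caps are both exceeded: 4 + 84 + 120 + 1 + 4 + 84 = 297.
Subtract triples: 0 + 0 + 20 + 0 = 20.
By inclusion–exclusion the count is 560 − 827 + 297 − 20 = 10.

10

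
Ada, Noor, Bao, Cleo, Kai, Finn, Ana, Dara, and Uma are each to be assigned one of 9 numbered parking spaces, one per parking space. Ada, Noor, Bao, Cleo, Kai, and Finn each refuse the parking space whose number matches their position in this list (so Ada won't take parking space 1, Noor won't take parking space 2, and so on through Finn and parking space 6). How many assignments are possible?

Let Aᵢ (for 1 ≤ i ≤ 6) be the placements that put person i in their forbidden parking space. Any j of these fix j positions, leaving (9−j)! ways to fill the rest, and there are C(6,j) ways to pick which j.
By inclusion–exclusion, the number of valid placements is Σ_{j=0}^{6} (−1)^j C(6,j)·(9−j)!.
Computing: 362880 − 241920 + 75600 − 14400 + 1800 − 144 + 6 = 183822.

183822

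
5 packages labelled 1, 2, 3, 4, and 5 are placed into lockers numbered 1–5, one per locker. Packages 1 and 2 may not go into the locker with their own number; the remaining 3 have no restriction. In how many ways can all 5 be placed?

Let Aᵢ (for i ∈ {1, 2}) be the placements that put package i in its forbidden locker. Any j of these fix j positions, leaving (5−j)! ways to fill the rest, and there are C(2,j) ways to pick which j.
By inclusion–exclusion, the number of valid placements is Σ_{j=0}^{2} (−1)^j C(2,j)·(5−j)!.
Computing: 120 − 48 + 6 = 78.

78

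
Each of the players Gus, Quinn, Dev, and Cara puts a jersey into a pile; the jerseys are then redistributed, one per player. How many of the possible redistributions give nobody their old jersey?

9

Let Aᵢ be the assignments in which player i gets their old jersey. We want the size of the complement of A₁∪…∪A_4.
By inclusion–exclusion this is Σ_{j=0}^{4} (−1)^j C(4,j)·(4−j)!.
Computing: 24 − 24 + 12 − 4 + 1 = 9.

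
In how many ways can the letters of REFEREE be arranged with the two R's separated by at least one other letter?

75

Total arrangements of REFEREE: 7!/(4!·2!) = 105.
Arrangements with the R's together: treat RR as one letter, giving (6)!/(4!) = 30.
Subtracting, 105 − 30 = 75 arrangements keep the R's apart.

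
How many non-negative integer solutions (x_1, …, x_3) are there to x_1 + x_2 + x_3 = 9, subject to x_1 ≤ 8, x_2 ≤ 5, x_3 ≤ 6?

Ignoring the caps, the number of non-negative solutions to x_1+…+x_3 = 9 is C(11,2) = 55.
Subtract solutions that violate a single cap (substitute x_i' = x_i − (cap_i+1)): x_1 ≥ 9 gives C(2,2) = 1; x_2 ≥ 6 gives C(5,2) = 10; x_3 ≥ 7 gives C(4,2) = 6. Together 17.
No two caps can be exceeded simultaneously, so the pair terms are all 0.
By inclusion–exclusion the count is 55 − 17 + 0 = 38.

38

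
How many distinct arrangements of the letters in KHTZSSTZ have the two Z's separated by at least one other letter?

Total arrangements of KHTZSSTZ: 8!/(2!·2!·2!) = 5040.
Arrangements with the Z's together: treat ZZ as one letter, giving (7)!/(2!·2!) = 1260.
Hence 5040 − 1260 = 3780.

3780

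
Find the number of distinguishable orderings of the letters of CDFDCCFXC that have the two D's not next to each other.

2940

Total arrangements of CDFDCCFXC: 9!/(4!·2!·2!) = 3780.
Arrangements with the D's together: treat DD as one letter, giving (8)!/(4!·2!) = 840.
Hence 3780 − 840 = 2940.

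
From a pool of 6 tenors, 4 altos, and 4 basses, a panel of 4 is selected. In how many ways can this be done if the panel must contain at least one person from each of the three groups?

Unrestricted: C(14,4) = 1001 ways to pick any 4 of the 14.
Subtract selections that omit an entire group: no tenors → C(8,4) = 70; no altos → C(10,4) = 210; no basses → C(10,4) = 210.
Add back selections omitting two groups (i.e. drawn from a single group): C(6,4) + C(4,4) + C(4,4) = 17.
By inclusion–exclusion: 1001 − 490 + 17 = 528.

528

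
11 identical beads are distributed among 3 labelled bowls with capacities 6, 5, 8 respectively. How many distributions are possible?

Ignoring the caps, the number of non-negative solutions to x_1+…+x_3 = 11 is C(13,2) = 78.
Subtract solutions that violate a single cap (substitute x_i' = x_i − (cap_i+1)): x_1 ≥ 7 gives C(6,2) = 15; x_2 ≥ 6 gives C(7,2) = 21; x_3 ≥ 9 gives C(4,2) = 6. Together 42.
No two caps can be exceeded simultaneously, so the pair terms are all 0.
By inclusion–exclusion the count is 78 − 42 + 0 = 36.

36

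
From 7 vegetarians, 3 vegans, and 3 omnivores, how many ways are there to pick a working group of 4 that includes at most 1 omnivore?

Split by how many omnivores are chosen (0 through 1).
Sum: C(3,0)·C(10,4) + C(3,1)·C(10,3) = 210 + 360 = 570.

570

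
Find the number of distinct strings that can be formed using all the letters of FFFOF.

5

FFFOF has 5 letters with F appearing 4 times.
Dividing 5! = 120 by 4! = 24 for the repeated letters gives 5.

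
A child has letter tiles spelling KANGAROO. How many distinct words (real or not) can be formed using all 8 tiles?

Letter multiplicities in KANGAROO: A×2, G×1, K×1, N×1, O×2, R×1.
The number of distinct arrangements is 8!/(2!·2!) = 40320/4 = 10080.

10080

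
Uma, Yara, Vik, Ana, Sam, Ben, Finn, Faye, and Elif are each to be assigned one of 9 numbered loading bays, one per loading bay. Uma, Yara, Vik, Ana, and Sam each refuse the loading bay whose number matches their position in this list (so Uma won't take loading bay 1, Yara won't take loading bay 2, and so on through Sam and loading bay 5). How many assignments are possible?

205056

Let Aᵢ (for 1 ≤ i ≤ 5) be the placements that put person i in their forbidden loading bay. Any j of these fix j positions, leaving (9−j)! ways to fill the rest, and there are C(5,j) ways to pick which j.
By inclusion–exclusion, the number of valid placements is Σ_{j=0}^{5} (−1)^j C(5,j)·(9−j)!.
Computing: 362880 − 201600 + 50400 − 7200 + 600 − 24 = 205056.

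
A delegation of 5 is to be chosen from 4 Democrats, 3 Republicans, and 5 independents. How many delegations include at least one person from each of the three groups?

590

Total 5-person selections from all 12: C(12,5) = 792.
Selections missing a whole group: no Democrats → C(8,5) = 56; no Republicans → C(9,5) = 126; no independents → C(7,5) = 21.
Add back selections omitting two groups (i.e. drawn from a single group): C(4,5) + C(3,5) + C(5,5) = 1.
By inclusion–exclusion: 792 − 203 + 1 = 590.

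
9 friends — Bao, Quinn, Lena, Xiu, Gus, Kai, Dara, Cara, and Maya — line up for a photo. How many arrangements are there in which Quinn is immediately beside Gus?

80640

Glue Quinn and Gus into one block (2 internal orders), leaving 8 units to arrange in a row.
That gives 2 × 8! = 2 × 40320 = 80640.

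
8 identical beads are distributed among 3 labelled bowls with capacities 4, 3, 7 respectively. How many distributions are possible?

By stars and bars, unrestricted non-negative solutions to x_1+…+x_3 = 8 number C(8+2,2) = 45.
Subtract solutions that violate a single cap (substitute x_i' = x_i − (cap_i+1)): x_1 ≥ 5 gives C(5,2) = 10; x_2 ≥ 4 gives C(6,2) = 15; x_3 ≥ 8 gives C(2,2) = 1. Together 26.
No two caps can be exceeded simultaneously, so the pair terms are all 0.
By inclusion–exclusion the count is 45 − 26 + 0 = 19.

19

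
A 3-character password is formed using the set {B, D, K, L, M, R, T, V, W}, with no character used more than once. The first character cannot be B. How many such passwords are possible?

The first character has 9−1 = 8 choices (anything except B).
The remaining 2 characters are filled from the other 8 symbols without repetition: 8 × 7 = 56.
Total: 8 × 56 = 448.

448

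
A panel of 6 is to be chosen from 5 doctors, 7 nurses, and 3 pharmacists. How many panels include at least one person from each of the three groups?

3850

With no constraint there are C(15,6) = 5005 possible selections.
Selections missing a whole group: no doctors → C(10,6) = 210; no nurses → C(8,6) = 28; no pharmacists → C(12,6) = 924.
Add back selections omitting two groups (i.e. drawn from a single group): C(5,6) + C(7,6) + C(3,6) = 7.
By inclusion–exclusion: 5005 − 1162 + 7 = 3850.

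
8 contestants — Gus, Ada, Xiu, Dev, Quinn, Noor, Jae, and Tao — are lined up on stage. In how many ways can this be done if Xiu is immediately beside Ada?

10080

Place the 6 others and the Xiu-Ada pair as 7 objects in a line; the pair has 2 internal arrangements.
That gives 2 × 7! = 2 × 5040 = 10080.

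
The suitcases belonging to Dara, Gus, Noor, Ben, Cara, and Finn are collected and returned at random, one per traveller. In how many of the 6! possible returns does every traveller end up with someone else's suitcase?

265

This is the derangement count D_6: permutations of 6 items with no fixed point.
By inclusion–exclusion this is Σ_{j=0}^{6} (−1)^j C(6,j)·(6−j)!.
Computing: 720 − 720 + 360 − 120 + 30 − 6 + 1 = 265.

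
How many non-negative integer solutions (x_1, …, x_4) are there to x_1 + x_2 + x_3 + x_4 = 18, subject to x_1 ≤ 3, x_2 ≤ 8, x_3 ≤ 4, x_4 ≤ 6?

Ignoring the caps, the number of non-negative solutions to x_1+…+x_4 = 18 is C(21,3) = 1330.
Subtract solutions that violate a single cap (substitute x_i' = x_i − (cap_i+1)): x_1 ≥ 4 gives C(17,3) = 680; x_2 ≥ 9 gives C(12,3) = 220; x_3 ≥ 5 gives C(16,3) = 560; x_4 ≥ 7 gives C(14,3) = 364. Together 1824.
Add back pairs where two caps are both exceeded: 56 + 220 + 120 + 35 + 10 + 84 = 525.
Subtract triples: 1 + 0 + 10 + 0 = 11.
By inclusion–exclusion the count is 1330 − 1824 + 525 − 11 = 20.

20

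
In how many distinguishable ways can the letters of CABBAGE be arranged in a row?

1260

The 7 letters of CABBAGE have repeats: A appearing twice and B appearing twice.
The number of distinct arrangements is 7!/(2!·2!) = 5040/4 = 1260.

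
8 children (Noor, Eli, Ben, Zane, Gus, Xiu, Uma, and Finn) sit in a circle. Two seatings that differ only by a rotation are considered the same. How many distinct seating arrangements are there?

Fix one person's seat to break rotational symmetry; the remaining 7 people can be arranged in (7)! = 5040 ways.

5040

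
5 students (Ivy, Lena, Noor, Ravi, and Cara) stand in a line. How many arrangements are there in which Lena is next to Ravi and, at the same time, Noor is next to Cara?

24

Treat {Lena,Ravi} as one block (2 orders) and {Noor,Cara} as another (2 orders).
That leaves 3 units to arrange: 2 × 2 × 3! = 4 × 6 = 24.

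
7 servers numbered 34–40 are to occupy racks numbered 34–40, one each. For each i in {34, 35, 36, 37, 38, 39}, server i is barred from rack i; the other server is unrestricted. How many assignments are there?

Let Aᵢ (for 34 ≤ i ≤ 39) be the placements that put server i in its forbidden rack. Any j of these fix j positions, leaving (7−j)! ways to fill the rest, and there are C(6,j) ways to pick which j.
By inclusion–exclusion, the number of valid placements is Σ_{j=0}^{6} (−1)^j C(6,j)·(7−j)!.
Computing: 5040 − 4320 + 1800 − 480 + 90 − 12 + 1 = 2119.

2119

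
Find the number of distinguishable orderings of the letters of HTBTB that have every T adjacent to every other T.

12

Treat the 2 copies of T as a single block. The multiset to arrange is then {TT, B, B, H}, 4 items in all.
That gives (4)!/(2!) = 12 arrangements.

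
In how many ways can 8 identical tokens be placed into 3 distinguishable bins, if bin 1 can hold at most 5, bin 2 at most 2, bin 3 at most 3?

Without the upper bounds there are C(10,2) = 45 ways to split 8 among 3 bins.
Subtract solutions that violate a single cap (substitute x_i' = x_i − (cap_i+1)): x_1 ≥ 6 gives C(4,2) = 6; x_2 ≥ 3 gives C(7,2) = 21; x_3 ≥ 4 gives C(6,2) = 15. Together 42.
Add back pairs where two caps are both exceeded: 0 + 0 + 3 = 3.
By inclusion–exclusion the count is 45 − 42 + 3 = 6.

6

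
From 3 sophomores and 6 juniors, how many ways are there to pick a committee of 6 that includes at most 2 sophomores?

Split by how many sophomores are chosen (0 through 2).
Sum: C(3,0)·C(6,6) + C(3,1)·C(6,5) + C(3,2)·C(6,4) = 1 + 18 + 45 = 64.

64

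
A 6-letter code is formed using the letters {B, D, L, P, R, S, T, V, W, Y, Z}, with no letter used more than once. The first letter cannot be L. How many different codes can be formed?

302400

The first letter has 11−1 = 10 choices (anything except L).
The remaining 5 letters are filled from the other 10 symbols without repetition: 10 × 9 × 8 × 7 × 6 = 30240.
Total: 10 × 30240 = 302400.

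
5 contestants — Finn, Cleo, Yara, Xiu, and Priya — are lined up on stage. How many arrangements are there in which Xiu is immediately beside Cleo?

48

Glue Xiu and Cleo into one block (2 internal orders), leaving 4 units to arrange in a row.
That gives 2 × 4! = 2 × 24 = 48.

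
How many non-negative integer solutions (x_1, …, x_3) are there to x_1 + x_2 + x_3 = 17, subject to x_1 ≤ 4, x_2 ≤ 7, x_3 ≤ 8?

6

By stars and bars, unrestricted non-negative solutions to x_1+…+x_3 = 17 number C(17+2,2) = 171.
Subtract solutions that violate a single cap (substitute x_i' = x_i − (cap_i+1)): x_1 ≥ 5 gives C(14,2) = 91; x_2 ≥ 8 gives C(11,2) = 55; x_3 ≥ 9 gives C(10,2) = 45. Together 191.
Add back pairs where two caps are both exceeded: 15 + 10 + 1 = 26.
By inclusion–exclusion the count is 171 − 191 + 26 = 6.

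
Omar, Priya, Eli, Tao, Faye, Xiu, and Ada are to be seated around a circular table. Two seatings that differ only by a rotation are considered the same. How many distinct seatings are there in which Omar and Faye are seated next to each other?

240

Glue Omar and Faye into a block (2 internal orders). Seating 6 units around a circle gives (5)! arrangements.
So 2 × (5)! = 2 × 120 = 240.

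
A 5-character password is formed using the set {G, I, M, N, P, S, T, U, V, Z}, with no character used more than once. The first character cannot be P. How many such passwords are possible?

27216

The first character has 10−1 = 9 choices (anything except P).
The remaining 4 characters are filled from the other 9 symbols without repetition: 9 × 8 × 7 × 6 = 3024.
Total: 9 × 3024 = 27216.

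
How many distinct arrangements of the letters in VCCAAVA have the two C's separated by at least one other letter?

150

There are 7!/(3!·2!·2!) = 210 arrangements of VCCAAVA in total.
If the two C's are adjacent, glue them into one block, leaving 6 items to arrange: (6)!/(3!·2!) = 60 ways.
Hence 210 − 60 = 150.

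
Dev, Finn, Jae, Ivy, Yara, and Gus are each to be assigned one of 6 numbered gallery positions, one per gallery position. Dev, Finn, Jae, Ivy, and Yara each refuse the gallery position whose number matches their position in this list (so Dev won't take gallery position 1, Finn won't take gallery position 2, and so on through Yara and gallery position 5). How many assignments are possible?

Let Aᵢ (for 1 ≤ i ≤ 5) be the placements that put person i in their forbidden gallery position. Any j of these fix j positions, leaving (6−j)! ways to fill the rest, and there are C(5,j) ways to pick which j.
By inclusion–exclusion, the number of valid placements is Σ_{j=0}^{5} (−1)^j C(5,j)·(6−j)!.
Computing: 720 − 600 + 240 − 60 + 10 − 1 = 309.

309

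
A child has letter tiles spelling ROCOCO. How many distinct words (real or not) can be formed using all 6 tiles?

60

ROCOCO has 6 letters with C appearing twice and O appearing 3 times.
Dividing 6! = 720 by 3!·2! = 12 for the repeated letters gives 60.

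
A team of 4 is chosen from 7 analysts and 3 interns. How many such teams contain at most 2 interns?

Split by how many interns are chosen (0 through 2).
Sum: C(3,0)·C(7,4) + C(3,1)·C(7,3) + C(3,2)·C(7,2) = 35 + 105 + 63 = 203.

203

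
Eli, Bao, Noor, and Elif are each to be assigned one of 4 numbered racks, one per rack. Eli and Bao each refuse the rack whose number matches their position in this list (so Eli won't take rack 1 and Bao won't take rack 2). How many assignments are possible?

14

Let Aᵢ (for i ∈ {1, 2}) be the placements that put person i in their forbidden rack. Any j of these fix j positions, leaving (4−j)! ways to fill the rest, and there are C(2,j) ways to pick which j.
By inclusion–exclusion, the number of valid placements is Σ_{j=0}^{2} (−1)^j C(2,j)·(4−j)!.
Computing: 24 − 12 + 2 = 14.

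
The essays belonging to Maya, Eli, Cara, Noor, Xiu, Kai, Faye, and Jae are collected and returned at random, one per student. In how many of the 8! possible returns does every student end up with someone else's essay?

14833

Count assignments avoiding every fixed point. For any j of the 8 students fixed to their own essay, the other 8−j can be arranged in (8−j)! ways.
By inclusion–exclusion this is Σ_{j=0}^{8} (−1)^j C(8,j)·(8−j)!.
Computing: 40320 − 40320 + 20160 − 6720 + 1680 − 336 + 56 − 8 + 1 = 14833.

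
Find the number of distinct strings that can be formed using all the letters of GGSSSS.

The 6 letters of GGSSSS have repeats: G appearing twice and S appearing 4 times.
Dividing 6! = 720 by 4!·2! = 48 for the repeated letters gives 15.

15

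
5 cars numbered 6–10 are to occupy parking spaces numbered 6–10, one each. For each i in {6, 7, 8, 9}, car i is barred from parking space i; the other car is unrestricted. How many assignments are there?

53

Let Aᵢ (for 6 ≤ i ≤ 9) be the placements that put car i in its forbidden parking space. Any j of these fix j positions, leaving (5−j)! ways to fill the rest, and there are C(4,j) ways to pick which j.
By inclusion–exclusion, the number of valid placements is Σ_{j=0}^{4} (−1)^j C(4,j)·(5−j)!.
Computing: 120 − 96 + 36 − 8 + 1 = 53.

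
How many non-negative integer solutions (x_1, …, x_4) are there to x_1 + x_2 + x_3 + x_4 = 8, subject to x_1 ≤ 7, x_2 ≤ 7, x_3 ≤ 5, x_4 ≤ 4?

By stars and bars, unrestricted non-negative solutions to x_1+…+x_4 = 8 number C(8+3,3) = 165.
Subtract solutions that violate a single cap (substitute x_i' = x_i − (cap_i+1)): x_1 ≥ 8 gives C(3,3) = 1; x_2 ≥ 8 gives C(3,3) = 1; x_3 ≥ 6 gives C(5,3) = 10; x_4 ≥ 5 gives C(6,3) = 20. Together 32.
No two caps can be exceeded simultaneously, so the pair terms are all 0.
By inclusion–exclusion the count is 165 − 32 + 0 = 133.

133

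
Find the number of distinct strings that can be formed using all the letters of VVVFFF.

Letter multiplicities in VVVFFF: F×3, V×3.
The number of distinct arrangements is 6!/(3!·3!) = 720/36 = 20.

20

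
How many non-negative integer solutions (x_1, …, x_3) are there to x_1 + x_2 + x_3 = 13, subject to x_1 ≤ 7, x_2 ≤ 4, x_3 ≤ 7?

20

By stars and bars, unrestricted non-negative solutions to x_1+…+x_3 = 13 number C(13+2,2) = 105.
Subtract solutions that violate a single cap (substitute x_i' = x_i − (cap_i+1)): x_1 ≥ 8 gives C(7,2) = 21; x_2 ≥ 5 gives C(10,2) = 45; x_3 ≥ 8 gives C(7,2) = 21. Together 87.
Add back pairs where two caps are both exceeded: 1 + 0 + 1 = 2.
By inclusion–exclusion the count is 105 − 87 + 2 = 20.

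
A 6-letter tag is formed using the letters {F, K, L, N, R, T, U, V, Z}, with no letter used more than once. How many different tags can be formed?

This is a permutation of 6 out of 9: P(9,6) = 9!/3!.
That product is 9 × 8 × 7 × 6 × 5 × 4 = 60480.

60480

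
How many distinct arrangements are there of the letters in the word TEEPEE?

Letter multiplicities in TEEPEE: E×4, P×1, T×1.
So there are 6! / (4!) = 30 distinguishable arrangements.

30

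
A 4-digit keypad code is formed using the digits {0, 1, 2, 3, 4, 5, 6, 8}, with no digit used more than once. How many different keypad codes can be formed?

This is a permutation of 4 out of 8: P(8,4) = 8!/4!.
That product is 8 × 7 × 6 × 5 = 1680.

1680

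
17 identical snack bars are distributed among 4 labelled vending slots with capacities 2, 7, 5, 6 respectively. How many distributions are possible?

Ignoring the caps, the number of non-negative solutions to x_1+…+x_4 = 17 is C(20,3) = 1140.
Subtract solutions that violate a single cap (substitute x_i' = x_i − (cap_i+1)): x_1 ≥ 3 gives C(17,3) = 680; x_2 ≥ 8 gives C(12,3) = 220; x_3 ≥ 6 gives C(14,3) = 364; x_4 ≥ 7 gives C(13,3) = 286. Together 1550.
Add back pairs where two caps are both exceeded: 84 + 165 + 120 + 20 + 10 + 35 = 434.
Subtract triples: 1 + 0 + 4 + 0 = 5.
By inclusion–exclusion the count is 1140 − 1550 + 434 − 5 = 19.

19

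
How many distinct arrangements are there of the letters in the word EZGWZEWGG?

The 9 letters of EZGWZEWGG have repeats: E appearing twice, G appearing 3 times, W appearing twice, and Z appearing twice.
The number of distinct arrangements is 9!/(3!·2!·2!·2!) = 362880/48 = 7560.

7560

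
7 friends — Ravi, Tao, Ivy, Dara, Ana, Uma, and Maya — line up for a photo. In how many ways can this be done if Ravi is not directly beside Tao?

Of the 7! = 5040 arrangements, those with Ravi and Tao adjacent number 2 × 6! = 1440 (treat the pair as a block with 2 internal orders).
Complementary counting: 5040 − 1440 = 3600.

3600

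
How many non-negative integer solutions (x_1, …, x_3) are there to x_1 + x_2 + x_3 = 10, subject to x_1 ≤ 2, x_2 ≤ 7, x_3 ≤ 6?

15

Ignoring the caps, the number of non-negative solutions to x_1+…+x_3 = 10 is C(12,2) = 66.
Subtract solutions that violate a single cap (substitute x_i' = x_i − (cap_i+1)): x_1 ≥ 3 gives C(9,2) = 36; x_2 ≥ 8 gives C(4,2) = 6; x_3 ≥ 7 gives C(5,2) = 10. Together 52.
Add back pairs where two caps are both exceeded: 0 + 1 + 0 = 1.
By inclusion–exclusion the count is 66 − 52 + 1 = 15.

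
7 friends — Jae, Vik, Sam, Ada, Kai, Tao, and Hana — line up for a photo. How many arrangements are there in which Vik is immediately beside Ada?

Treat {Vik, Ada} as a single unit. There are 6 units to order, and the pair itself can be ordered 2 ways.
So the count is 2·(6)! = 1440.

1440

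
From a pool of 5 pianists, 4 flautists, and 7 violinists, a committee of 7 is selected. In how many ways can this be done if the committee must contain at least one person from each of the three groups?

10283

Unrestricted: C(16,7) = 11440 ways to pick any 7 of the 16.
Selections missing a whole group: no pianists → C(11,7) = 330; no flautists → C(12,7) = 792; no violinists → C(9,7) = 36.
Add back selections omitting two groups (i.e. drawn from a single group): C(5,7) + C(4,7) + C(7,7) = 1.
By inclusion–exclusion: 11440 − 1158 + 1 = 10283.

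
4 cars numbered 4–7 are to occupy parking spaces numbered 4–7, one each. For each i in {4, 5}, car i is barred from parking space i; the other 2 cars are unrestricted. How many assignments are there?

14

Let Aᵢ (for i ∈ {4, 5}) be the placements that put car i in its forbidden parking space. Any j of these fix j positions, leaving (4−j)! ways to fill the rest, and there are C(2,j) ways to pick which j.
By inclusion–exclusion, the number of valid placements is Σ_{j=0}^{2} (−1)^j C(2,j)·(4−j)!.
Computing: 24 − 12 + 2 = 14.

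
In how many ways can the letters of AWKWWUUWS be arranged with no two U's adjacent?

5880

There are 9!/(4!·2!) = 7560 arrangements of AWKWWUUWS in total.
If the two U's are adjacent, glue them into one block, leaving 8 items to arrange: (8)!/(4!) = 1680 ways.
Subtracting, 7560 − 1680 = 5880 arrangements keep the U's apart.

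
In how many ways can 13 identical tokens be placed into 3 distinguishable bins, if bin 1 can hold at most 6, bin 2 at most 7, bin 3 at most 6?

28

By stars and bars, unrestricted non-negative solutions to x_1+…+x_3 = 13 number C(13+2,2) = 105.
Subtract solutions that violate a single cap (substitute x_i' = x_i − (cap_i+1)): x_1 ≥ 7 gives C(8,2) = 28; x_2 ≥ 8 gives C(7,2) = 21; x_3 ≥ 7 gives C(8,2) = 28. Together 77.
No two caps can be exceeded simultaneously, so the pair terms are all 0.
By inclusion–exclusion the count is 105 − 77 + 0 = 28.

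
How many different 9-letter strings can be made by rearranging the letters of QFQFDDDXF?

QFQFDDDXF has 9 letters with D appearing 3 times, F appearing 3 times, and Q appearing twice.
The number of distinct arrangements is 9!/(3!·3!·2!) = 362880/72 = 5040.

5040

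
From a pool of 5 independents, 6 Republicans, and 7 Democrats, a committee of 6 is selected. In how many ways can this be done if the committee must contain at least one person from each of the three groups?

15470

Unrestricted: C(18,6) = 18564 ways to pick any 6 of the 18.
Selections missing a whole group: no independents → C(13,6) = 1716; no Republicans → C(12,6) = 924; no Democrats → C(11,6) = 462.
Add back selections omitting two groups (i.e. drawn from a single group): C(5,6) + C(6,6) + C(7,6) = 8.
By inclusion–exclusion: 18564 − 3102 + 8 = 15470.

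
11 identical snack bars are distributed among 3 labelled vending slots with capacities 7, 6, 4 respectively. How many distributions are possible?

Ignoring the caps, the number of non-negative solutions to x_1+…+x_3 = 11 is C(13,2) = 78.
Subtract solutions that violate a single cap (substitute x_i' = x_i − (cap_i+1)): x_1 ≥ 8 gives C(5,2) = 10; x_2 ≥ 7 gives C(6,2) = 15; x_3 ≥ 5 gives C(8,2) = 28. Together 53.
No two caps can be exceeded simultaneously, so the pair terms are all 0.
By inclusion–exclusion the count is 78 − 53 + 0 = 25.

25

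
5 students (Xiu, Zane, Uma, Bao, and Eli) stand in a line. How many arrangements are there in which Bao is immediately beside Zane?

Treat {Bao, Zane} as a single unit. There are 4 units to order, and the pair itself can be ordered 2 ways.
That gives 2 × 4! = 2 × 24 = 48.

48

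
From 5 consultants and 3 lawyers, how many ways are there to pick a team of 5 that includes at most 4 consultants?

55

Split by how many consultants are chosen (0 through 4).
Sum: C(5,0)·C(3,5) + C(5,1)·C(3,4) + C(5,2)·C(3,3) + C(5,3)·C(3,2) + C(5,4)·C(3,1) = 0 + 0 + 10 + 30 + 15 = 55.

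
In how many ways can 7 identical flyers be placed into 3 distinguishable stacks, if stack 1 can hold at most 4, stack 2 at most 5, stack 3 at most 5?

Ignoring the caps, the number of non-negative solutions to x_1+…+x_3 = 7 is C(9,2) = 36.
Subtract solutions that violate a single cap (substitute x_i' = x_i − (cap_i+1)): x_1 ≥ 5 gives C(4,2) = 6; x_2 ≥ 6 gives C(3,2) = 3; x_3 ≥ 6 gives C(3,2) = 3. Together 12.
No two caps can be exceeded simultaneously, so the pair terms are all 0.
By inclusion–exclusion the count is 36 − 12 + 0 = 24.

24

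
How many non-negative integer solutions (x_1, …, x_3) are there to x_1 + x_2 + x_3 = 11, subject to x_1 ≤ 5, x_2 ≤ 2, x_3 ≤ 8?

12

Ignoring the caps, the number of non-negative solutions to x_1+…+x_3 = 11 is C(13,2) = 78.
Subtract solutions that violate a single cap (substitute x_i' = x_i − (cap_i+1)): x_1 ≥ 6 gives C(7,2) = 21; x_2 ≥ 3 gives C(10,2) = 45; x_3 ≥ 9 gives C(4,2) = 6. Together 72.
Add back pairs where two caps are both exceeded: 6 + 0 + 0 = 6.
By inclusion–exclusion the count is 78 − 72 + 6 = 12.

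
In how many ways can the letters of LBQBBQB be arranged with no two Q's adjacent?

75

Total arrangements of LBQBBQB: 7!/(4!·2!) = 105.
If the two Q's are adjacent, glue them into one block, leaving 6 items to arrange: (6)!/(4!) = 30 ways.
Subtracting, 105 − 30 = 75 arrangements keep the Q's apart.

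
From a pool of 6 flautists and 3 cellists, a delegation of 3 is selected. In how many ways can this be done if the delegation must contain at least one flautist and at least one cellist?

63

Total 3-person selections from all 9: C(9,3) = 84.
Selections missing a whole group: no flautists → C(3,3) = 1; no cellists → C(6,3) = 20.
Both groups omitted at once is impossible, so 84 − 21 = 63.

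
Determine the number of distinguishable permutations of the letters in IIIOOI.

15

Letter multiplicities in IIIOOI: I×4, O×2.
Dividing 6! = 720 by 4!·2! = 48 for the repeated letters gives 15.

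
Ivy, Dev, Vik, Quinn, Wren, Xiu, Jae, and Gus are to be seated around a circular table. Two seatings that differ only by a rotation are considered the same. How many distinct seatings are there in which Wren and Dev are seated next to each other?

1440

Glue Wren and Dev into a block (2 internal orders). Seating 7 units around a circle gives (6)! arrangements.
So 2 × (6)! = 2 × 720 = 1440.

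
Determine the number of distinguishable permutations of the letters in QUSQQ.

20

Letter multiplicities in QUSQQ: Q×3, S×1, U×1.
So there are 5! / (3!) = 20 distinguishable arrangements.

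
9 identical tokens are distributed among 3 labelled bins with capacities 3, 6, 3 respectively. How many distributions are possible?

10

Without the upper bounds there are C(11,2) = 55 ways to split 9 among 3 bins.
Subtract solutions that violate a single cap (substitute x_i' = x_i − (cap_i+1)): x_1 ≥ 4 gives C(7,2) = 21; x_2 ≥ 7 gives C(4,2) = 6; x_3 ≥ 4 gives C(7,2) = 21. Together 48.
Add back pairs where two caps are both exceeded: 0 + 3 + 0 = 3.
By inclusion–exclusion the count is 55 − 48 + 3 = 10.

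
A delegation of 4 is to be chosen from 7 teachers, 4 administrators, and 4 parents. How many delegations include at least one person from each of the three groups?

Total 4-person selections from all 15: C(15,4) = 1365.
Selections missing a whole group: no teachers → C(8,4) = 70; no administrators → C(11,4) = 330; no parents → C(11,4) = 330.
Add back selections omitting two groups (i.e. drawn from a single group): C(7,4) + C(4,4) + C(4,4) = 37.
By inclusion–exclusion: 1365 − 730 + 37 = 672.

672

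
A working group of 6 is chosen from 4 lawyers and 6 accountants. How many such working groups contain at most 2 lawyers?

Split by how many lawyers are chosen (0 through 2).
Sum: C(4,0)·C(6,6) + C(4,1)·C(6,5) + C(4,2)·C(6,4) = 1 + 24 + 90 = 115.

115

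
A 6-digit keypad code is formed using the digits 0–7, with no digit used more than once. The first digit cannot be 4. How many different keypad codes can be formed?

17640

The first digit has 8−1 = 7 choices (anything except 4).
The remaining 5 digits are filled from the other 7 symbols without repetition: 7 × 6 × 5 × 4 × 3 = 2520.
Total: 7 × 2520 = 17640.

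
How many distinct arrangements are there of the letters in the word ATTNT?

20

Letter multiplicities in ATTNT: A×1, N×1, T×3.
So there are 5! / (3!) = 20 distinguishable arrangements.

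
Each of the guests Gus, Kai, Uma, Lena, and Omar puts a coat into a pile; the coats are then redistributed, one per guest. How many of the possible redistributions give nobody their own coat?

Let Aᵢ be the assignments in which guest i gets their own coat. We want the size of the complement of A₁∪…∪A_5.
By inclusion–exclusion this is Σ_{j=0}^{5} (−1)^j C(5,j)·(5−j)!.
Computing: 120 − 120 + 60 − 20 + 5 − 1 = 44.

44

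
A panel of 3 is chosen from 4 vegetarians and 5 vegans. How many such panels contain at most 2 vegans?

74

Split by how many vegans are chosen (0 through 2).
Sum: C(5,0)·C(4,3) + C(5,1)·C(4,2) + C(5,2)·C(4,1) = 4 + 30 + 40 = 74.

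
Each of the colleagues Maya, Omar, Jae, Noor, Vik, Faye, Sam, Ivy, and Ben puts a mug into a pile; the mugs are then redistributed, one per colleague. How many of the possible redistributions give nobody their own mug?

Count assignments avoiding every fixed point. For any j of the 9 colleagues fixed to their own mug, the other 9−j can be arranged in (9−j)! ways.
By inclusion–exclusion this is Σ_{j=0}^{9} (−1)^j C(9,j)·(9−j)!.
Computing: 362880 − 362880 + 181440 − 60480 + 15120 − 3024 + 504 − 72 + 9 − 1 = 133496.

133496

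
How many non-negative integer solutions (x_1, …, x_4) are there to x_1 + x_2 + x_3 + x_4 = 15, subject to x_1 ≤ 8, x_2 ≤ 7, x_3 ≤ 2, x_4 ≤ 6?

Without the upper bounds there are C(18,3) = 816 ways to split 15 among 4 variables.
Subtract solutions that violate a single cap (substitute x_i' = x_i − (cap_i+1)): x_1 ≥ 9 gives C(9,3) = 84; x_2 ≥ 8 gives C(10,3) = 120; x_3 ≥ 3 gives C(15,3) = 455; x_4 ≥ 7 gives C(11,3) = 165. Together 824.
Add back pairs where two caps are both exceeded: 0 + 20 + 0 + 35 + 1 + 56 = 112.
By inclusion–exclusion the count is 816 − 824 + 112 = 104.

104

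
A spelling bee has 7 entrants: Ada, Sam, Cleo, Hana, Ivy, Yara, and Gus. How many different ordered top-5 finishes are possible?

This is an ordered selection of 5 from 7: P(7,5).
That gives 7 × 6 × 5 × 4 × 3 = 2520.

2520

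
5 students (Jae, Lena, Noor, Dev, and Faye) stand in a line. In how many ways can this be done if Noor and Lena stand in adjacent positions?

Treat {Noor, Lena} as a single unit. There are 4 units to order, and the pair itself can be ordered 2 ways.
That gives 2 × 4! = 2 × 24 = 48.

48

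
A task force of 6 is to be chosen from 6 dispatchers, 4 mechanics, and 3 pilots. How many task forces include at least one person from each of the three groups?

Total 6-person selections from all 13: C(13,6) = 1716.
Selections missing a whole group: no dispatchers → C(7,6) = 7; no mechanics → C(9,6) = 84; no pilots → C(10,6) = 210.
Add back selections omitting two groups (i.e. drawn from a single group): C(6,6) + C(4,6) + C(3,6) = 1.
By inclusion–exclusion: 1716 − 301 + 1 = 1416.

1416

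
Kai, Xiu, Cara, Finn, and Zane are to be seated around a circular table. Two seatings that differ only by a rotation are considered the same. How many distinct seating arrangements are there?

24

Around a circle, 5 distinct people have 5!/5 = (4)! = 24 rotationally distinct seatings.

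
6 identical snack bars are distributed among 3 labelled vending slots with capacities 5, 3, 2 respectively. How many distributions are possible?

11

Ignoring the caps, the number of non-negative solutions to x_1+…+x_3 = 6 is C(8,2) = 28.
Subtract solutions that violate a single cap (substitute x_i' = x_i − (cap_i+1)): x_1 ≥ 6 gives C(2,2) = 1; x_2 ≥ 4 gives C(4,2) = 6; x_3 ≥ 3 gives C(5,2) = 10. Together 17.
No two caps can be exceeded simultaneously, so the pair terms are all 0.
By inclusion–exclusion the count is 28 − 17 + 0 = 11.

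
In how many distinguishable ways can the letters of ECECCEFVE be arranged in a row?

2520

Letter multiplicities in ECECCEFVE: C×3, E×4, F×1, V×1.
So there are 9! / (4!·3!) = 2520 distinguishable arrangements.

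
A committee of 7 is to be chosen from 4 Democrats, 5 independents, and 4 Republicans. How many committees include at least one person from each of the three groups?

Unrestricted: C(13,7) = 1716 ways to pick any 7 of the 13.
Selections missing a whole group: no Democrats → C(9,7) = 36; no independents → C(8,7) = 8; no Republicans → C(9,7) = 36.
Add back selections omitting two groups (i.e. drawn from a single group): C(4,7) + C(5,7) + C(4,7) = 0.
By inclusion–exclusion: 1716 − 80 + 0 = 1636.

1636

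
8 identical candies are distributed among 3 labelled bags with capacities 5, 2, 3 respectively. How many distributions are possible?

6

By stars and bars, unrestricted non-negative solutions to x_1+…+x_3 = 8 number C(8+2,2) = 45.
Subtract solutions that violate a single cap (substitute x_i' = x_i − (cap_i+1)): x_1 ≥ 6 gives C(4,2) = 6; x_2 ≥ 3 gives C(7,2) = 21; x_3 ≥ 4 gives C(6,2) = 15. Together 42.
Add back pairs where two caps are both exceeded: 0 + 0 + 3 = 3.
By inclusion–exclusion the count is 45 − 42 + 3 = 6.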